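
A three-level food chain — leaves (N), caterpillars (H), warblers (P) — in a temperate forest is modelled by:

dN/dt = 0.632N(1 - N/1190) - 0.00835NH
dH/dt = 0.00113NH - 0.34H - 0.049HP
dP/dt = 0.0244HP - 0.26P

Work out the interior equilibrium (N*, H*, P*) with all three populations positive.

N* ≈ 1020, H* ≈ 10.7, P* ≈ 16.6

From dP/dt = 0: 0.0244H* = 0.26, so H* = 10.7.
From dN/dt = 0: 0.632(1 - N*/1190) = 0.00835·10.7, giving N* = 1190·(1 - 0.141) = 1020.
From dH/dt = 0: 0.00113·1020 - 0.34 = 0.049P*, so P* = 0.815/0.049 = 16.6.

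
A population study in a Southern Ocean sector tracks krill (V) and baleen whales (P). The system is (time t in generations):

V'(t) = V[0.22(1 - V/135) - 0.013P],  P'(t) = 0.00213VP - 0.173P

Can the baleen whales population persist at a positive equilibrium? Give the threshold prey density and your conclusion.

Threshold V = 81.2; K > 81.2, so yes, the predator persists.

The predator equation gives dP/dt > 0 only when V > 0.173/0.00213 = 81.2.
Without the predator, V → K = 135. Since 135 > 81.2, the predator can invade and persist.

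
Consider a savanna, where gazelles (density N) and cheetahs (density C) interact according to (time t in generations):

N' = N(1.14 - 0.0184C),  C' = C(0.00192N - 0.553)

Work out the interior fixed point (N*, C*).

N* ≈ 288, C* ≈ 62

Set dC/dt = 0 with C > 0: 0.00192N - 0.553 = 0, so N* = 0.553/0.00192 = 288.
Set dN/dt = 0 with N > 0: 1.14 - 0.0184C = 0, so C* = 1.14/0.0184 = 62.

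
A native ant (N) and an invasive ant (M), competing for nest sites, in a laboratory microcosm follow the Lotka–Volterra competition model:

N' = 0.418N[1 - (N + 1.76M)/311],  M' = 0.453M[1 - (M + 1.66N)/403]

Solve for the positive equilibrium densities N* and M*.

N* ≈ 207, M* ≈ 58.9

Setting both brackets to zero gives the nullclines N + 1.76M = 311 and 1.66N + M = 403.
Substituting M = 403 - 1.66N into the first: N(1 - 1.76·1.66) = 311 - 1.76·403.
So N* = -398/-1.92 = 207, and then M* = 403 - 1.66·207 = 58.9.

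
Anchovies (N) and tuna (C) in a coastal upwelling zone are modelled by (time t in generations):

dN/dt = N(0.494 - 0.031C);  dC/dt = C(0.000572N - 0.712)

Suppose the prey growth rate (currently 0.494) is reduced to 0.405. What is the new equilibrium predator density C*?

C* ≈ 13.1

At the interior fixed point, setting dN/dt = 0 with N > 0 fixes C* = (prey growth rate)/(NC coefficient) — independent of the other coefficients.
With the change, C* = 0.405/0.031 = 13.1; it falls from 15.9.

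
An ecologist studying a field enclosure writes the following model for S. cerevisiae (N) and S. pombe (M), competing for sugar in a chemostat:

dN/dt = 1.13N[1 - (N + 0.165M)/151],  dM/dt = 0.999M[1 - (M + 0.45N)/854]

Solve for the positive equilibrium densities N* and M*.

Setting both brackets to zero gives the nullclines N + 0.165M = 151 and 0.45N + M = 854.
Substituting M = 854 - 0.45N into the first: N(1 - 0.165·0.45) = 151 - 0.165·854.
So N* = 10.1/0.926 = 10.9, and then M* = 854 - 0.45·10.9 = 849.

N* ≈ 10.9, M* ≈ 849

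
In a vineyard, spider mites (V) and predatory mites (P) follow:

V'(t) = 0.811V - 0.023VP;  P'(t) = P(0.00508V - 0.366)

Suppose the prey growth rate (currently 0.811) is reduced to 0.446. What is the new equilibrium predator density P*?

P* ≈ 19.4

At the interior fixed point, setting dV/dt = 0 with V > 0 fixes P* = (prey growth rate)/(VP coefficient) — independent of the other coefficients.
With the change, P* = 0.446/0.023 = 19.4; it falls from 35.3.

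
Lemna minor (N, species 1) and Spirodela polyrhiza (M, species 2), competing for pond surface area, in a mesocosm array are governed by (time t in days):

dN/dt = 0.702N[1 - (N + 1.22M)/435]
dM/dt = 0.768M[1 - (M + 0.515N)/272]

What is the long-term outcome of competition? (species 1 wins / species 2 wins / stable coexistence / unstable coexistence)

Compare the nullcline intercepts: K1/α12 = 435/1.22 = 357 > K2 = 272; K2/α21 = 272/0.515 = 528 > K1 = 435.
Since both inequalities hold, each species can invade when rare, so the interior equilibrium is stable.

stable coexistence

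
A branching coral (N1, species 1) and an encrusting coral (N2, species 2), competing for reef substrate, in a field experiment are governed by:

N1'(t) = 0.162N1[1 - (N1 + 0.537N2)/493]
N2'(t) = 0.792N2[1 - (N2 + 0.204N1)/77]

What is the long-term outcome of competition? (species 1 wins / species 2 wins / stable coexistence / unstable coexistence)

species 1 excludes species 2

Compare the nullcline intercepts: K1/α12 = 493/0.537 = 918 > K2 = 77; K2/α21 = 77/0.204 = 377 < K1 = 493.
Since the inequalities point opposite ways, species 1 can invade but species 2 cannot.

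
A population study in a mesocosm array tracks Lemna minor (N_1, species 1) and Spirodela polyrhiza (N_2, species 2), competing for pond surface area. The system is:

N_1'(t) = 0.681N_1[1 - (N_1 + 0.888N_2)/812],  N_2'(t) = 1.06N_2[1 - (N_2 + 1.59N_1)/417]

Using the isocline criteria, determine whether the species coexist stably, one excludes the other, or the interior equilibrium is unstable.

species 1 excludes species 2

Compare the nullcline intercepts: K1/α12 = 812/0.888 = 914 > K2 = 417; K2/α21 = 417/1.59 = 262 < K1 = 812.
Since the inequalities point opposite ways, species 1 can invade but species 2 cannot.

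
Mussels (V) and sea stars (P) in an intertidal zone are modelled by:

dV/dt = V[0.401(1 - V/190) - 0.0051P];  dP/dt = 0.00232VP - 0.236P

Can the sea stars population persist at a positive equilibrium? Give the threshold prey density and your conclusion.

Threshold V = 102; K > 102, so yes, the predator persists.

The predator equation gives dP/dt > 0 only when V > 0.236/0.00232 = 102.
Without the predator, V → K = 190. Since 190 > 102, the predator can invade and persist.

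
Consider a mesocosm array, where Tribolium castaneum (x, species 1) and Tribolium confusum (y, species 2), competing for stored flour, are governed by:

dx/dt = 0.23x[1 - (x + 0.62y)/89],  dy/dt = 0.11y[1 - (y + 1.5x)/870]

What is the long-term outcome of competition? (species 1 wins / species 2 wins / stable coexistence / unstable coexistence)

species 2 excludes species 1

Compare the nullcline intercepts: K1/α12 = 89/0.62 = 144 < K2 = 870; K2/α21 = 870/1.5 = 580 > K1 = 89.
Since the inequalities point opposite ways, species 2 can invade but species 1 cannot.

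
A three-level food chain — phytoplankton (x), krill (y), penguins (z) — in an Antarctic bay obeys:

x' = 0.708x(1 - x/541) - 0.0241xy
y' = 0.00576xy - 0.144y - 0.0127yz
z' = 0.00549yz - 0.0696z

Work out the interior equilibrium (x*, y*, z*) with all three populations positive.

From dz/dt = 0: 0.00549y* = 0.0696, so y* = 12.7.
From dx/dt = 0: 0.708(1 - x*/541) = 0.0241·12.7, giving x* = 541·(1 - 0.432) = 308.
From dy/dt = 0: 0.00576·308 - 0.144 = 0.0127z*, so z* = 1.63/0.0127 = 128.

x* ≈ 308, y* ≈ 12.7, z* ≈ 128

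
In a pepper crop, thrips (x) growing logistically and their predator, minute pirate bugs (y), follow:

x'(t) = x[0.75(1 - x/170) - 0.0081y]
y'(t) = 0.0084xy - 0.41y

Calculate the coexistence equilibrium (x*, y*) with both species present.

x* ≈ 48.8, y* ≈ 66

From dy/dt = 0 with y > 0: 0.0084x* = 0.41, so x* = 48.8.
Substitute into dx/dt = 0: 0.75(1 - 48.8/170) = 0.0081y*.
The bracket is 0.713, giving y* = 0.535/0.0081 = 66.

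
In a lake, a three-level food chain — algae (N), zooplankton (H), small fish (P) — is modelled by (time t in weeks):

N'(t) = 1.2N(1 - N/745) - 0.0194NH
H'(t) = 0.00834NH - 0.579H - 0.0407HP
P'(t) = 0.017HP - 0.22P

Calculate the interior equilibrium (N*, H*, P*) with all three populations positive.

N* ≈ 589, H* ≈ 12.9, P* ≈ 106

From dP/dt = 0: 0.017H* = 0.22, so H* = 12.9.
From dN/dt = 0: 1.2(1 - N*/745) = 0.0194·12.9, giving N* = 745·(1 - 0.209) = 589.
From dH/dt = 0: 0.00834·589 - 0.579 = 0.0407P*, so P* = 4.33/0.0407 = 106.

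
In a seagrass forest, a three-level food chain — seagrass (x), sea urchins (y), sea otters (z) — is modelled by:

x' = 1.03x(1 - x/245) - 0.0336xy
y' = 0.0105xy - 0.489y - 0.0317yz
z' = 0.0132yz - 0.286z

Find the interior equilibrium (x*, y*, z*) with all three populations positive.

From dz/dt = 0: 0.0132y* = 0.286, so y* = 21.7.
From dx/dt = 0: 1.03(1 - x*/245) = 0.0336·21.7, giving x* = 245·(1 - 0.707) = 71.8.
From dy/dt = 0: 0.0105·71.8 - 0.489 = 0.0317z*, so z* = 0.265/0.0317 = 8.37.

x* ≈ 71.8, y* ≈ 21.7, z* ≈ 8.37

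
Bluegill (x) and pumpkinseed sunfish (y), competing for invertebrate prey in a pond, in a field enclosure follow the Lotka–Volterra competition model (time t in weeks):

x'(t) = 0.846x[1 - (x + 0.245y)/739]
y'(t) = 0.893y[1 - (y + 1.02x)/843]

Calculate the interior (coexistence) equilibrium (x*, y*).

Setting both brackets to zero gives the nullclines x + 0.245y = 739 and 1.02x + y = 843.
Substituting y = 843 - 1.02x into the first: x(1 - 0.245·1.02) = 739 - 0.245·843.
So x* = 532/0.75 = 710, and then y* = 843 - 1.02·710 = 119.

x* ≈ 710, y* ≈ 119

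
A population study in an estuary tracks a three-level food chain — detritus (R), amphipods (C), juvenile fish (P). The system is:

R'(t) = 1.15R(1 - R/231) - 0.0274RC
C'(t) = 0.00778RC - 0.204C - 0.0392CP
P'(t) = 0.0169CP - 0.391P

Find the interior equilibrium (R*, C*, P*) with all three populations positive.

R* ≈ 104, C* ≈ 23.1, P* ≈ 15.4

From dP/dt = 0: 0.0169C* = 0.391, so C* = 23.1.
From dR/dt = 0: 1.15(1 - R*/231) = 0.0274·23.1, giving R* = 231·(1 - 0.551) = 104.
From dC/dt = 0: 0.00778·104 - 0.204 = 0.0392P*, so P* = 0.602/0.0392 = 15.4.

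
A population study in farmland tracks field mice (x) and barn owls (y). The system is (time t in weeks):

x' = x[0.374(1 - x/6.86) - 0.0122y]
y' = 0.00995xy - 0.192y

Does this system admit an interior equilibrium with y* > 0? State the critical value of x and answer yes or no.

Threshold x = 19.3; K < 19.3, so no, the predator goes extinct.

The predator equation gives dy/dt > 0 only when x > 0.192/0.00995 = 19.3.
Without the predator, x → K = 6.86. Since 6.86 < 19.3, the predator cannot invade.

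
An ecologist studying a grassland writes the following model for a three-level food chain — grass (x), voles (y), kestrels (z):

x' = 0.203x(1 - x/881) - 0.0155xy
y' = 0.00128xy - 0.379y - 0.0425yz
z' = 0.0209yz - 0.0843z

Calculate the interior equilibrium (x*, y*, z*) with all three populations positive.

From dz/dt = 0: 0.0209y* = 0.0843, so y* = 4.03.
From dx/dt = 0: 0.203(1 - x*/881) = 0.0155·4.03, giving x* = 881·(1 - 0.308) = 610.
From dy/dt = 0: 0.00128·610 - 0.379 = 0.0425z*, so z* = 0.401/0.0425 = 9.44.

x* ≈ 610, y* ≈ 4.03, z* ≈ 9.44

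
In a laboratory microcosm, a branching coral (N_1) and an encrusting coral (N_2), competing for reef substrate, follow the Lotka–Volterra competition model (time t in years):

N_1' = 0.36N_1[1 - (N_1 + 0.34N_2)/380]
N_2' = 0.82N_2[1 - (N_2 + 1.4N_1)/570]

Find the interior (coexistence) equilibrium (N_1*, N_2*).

Setting both brackets to zero gives the nullclines N_1 + 0.34N_2 = 380 and 1.4N_1 + N_2 = 570.
Substituting N_2 = 570 - 1.4N_1 into the first: N_1(1 - 0.34·1.4) = 380 - 0.34·570.
So N_1* = 186/0.524 = 355, and then N_2* = 570 - 1.4·355 = 72.5.

N_1* ≈ 355, N_2* ≈ 72.5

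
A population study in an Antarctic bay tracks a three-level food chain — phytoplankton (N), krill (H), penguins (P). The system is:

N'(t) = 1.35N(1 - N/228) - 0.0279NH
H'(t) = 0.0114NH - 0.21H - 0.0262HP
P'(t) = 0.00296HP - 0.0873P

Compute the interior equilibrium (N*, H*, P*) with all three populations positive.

N* ≈ 89, H* ≈ 29.5, P* ≈ 30.7

From dP/dt = 0: 0.00296H* = 0.0873, so H* = 29.5.
From dN/dt = 0: 1.35(1 - N*/228) = 0.0279·29.5, giving N* = 228·(1 - 0.61) = 89.
From dH/dt = 0: 0.0114·89 - 0.21 = 0.0262P*, so P* = 0.805/0.0262 = 30.7.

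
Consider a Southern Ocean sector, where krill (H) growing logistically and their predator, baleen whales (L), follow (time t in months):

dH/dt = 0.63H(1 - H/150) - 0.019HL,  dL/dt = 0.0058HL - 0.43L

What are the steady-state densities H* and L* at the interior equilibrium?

From dL/dt = 0 with L > 0: 0.0058H* = 0.43, so H* = 74.1.
Substitute into dH/dt = 0: 0.63(1 - 74.1/150) = 0.019L*.
The bracket is 0.506, giving L* = 0.319/0.019 = 16.8.

H* ≈ 74.1, L* ≈ 16.8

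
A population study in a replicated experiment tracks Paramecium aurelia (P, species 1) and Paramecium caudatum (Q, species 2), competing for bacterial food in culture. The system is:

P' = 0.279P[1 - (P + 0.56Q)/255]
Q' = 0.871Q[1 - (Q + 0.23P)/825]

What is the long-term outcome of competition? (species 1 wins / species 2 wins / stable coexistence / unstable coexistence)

Compare the nullcline intercepts: K1/α12 = 255/0.56 = 455 < K2 = 825; K2/α21 = 825/0.23 = 3590 > K1 = 255.
Since the inequalities point opposite ways, species 2 can invade but species 1 cannot.

species 2 excludes species 1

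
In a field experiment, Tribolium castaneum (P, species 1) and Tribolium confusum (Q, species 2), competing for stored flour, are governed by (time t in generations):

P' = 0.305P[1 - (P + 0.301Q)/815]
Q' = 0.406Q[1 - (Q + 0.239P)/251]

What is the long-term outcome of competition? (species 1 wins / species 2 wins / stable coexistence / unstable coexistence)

Compare the nullcline intercepts: K1/α12 = 815/0.301 = 2710 > K2 = 251; K2/α21 = 251/0.239 = 1050 > K1 = 815.
Since both inequalities hold, each species can invade when rare, so the interior equilibrium is stable.

stable coexistence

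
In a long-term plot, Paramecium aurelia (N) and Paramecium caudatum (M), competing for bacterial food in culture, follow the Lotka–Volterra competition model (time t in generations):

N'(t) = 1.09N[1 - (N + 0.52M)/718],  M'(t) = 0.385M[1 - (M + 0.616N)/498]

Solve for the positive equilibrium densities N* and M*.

N* ≈ 675, M* ≈ 82

Setting both brackets to zero gives the nullclines N + 0.52M = 718 and 0.616N + M = 498.
Substituting M = 498 - 0.616N into the first: N(1 - 0.52·0.616) = 718 - 0.52·498.
So N* = 459/0.68 = 675, and then M* = 498 - 0.616·675 = 82.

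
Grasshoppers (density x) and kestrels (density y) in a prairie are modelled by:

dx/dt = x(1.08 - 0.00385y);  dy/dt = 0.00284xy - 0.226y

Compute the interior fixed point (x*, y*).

x* ≈ 79.6, y* ≈ 281

Set dy/dt = 0 with y > 0: 0.00284x - 0.226 = 0, so x* = 0.226/0.00284 = 79.6.
Set dx/dt = 0 with x > 0: 1.08 - 0.00385y = 0, so y* = 1.08/0.00385 = 281.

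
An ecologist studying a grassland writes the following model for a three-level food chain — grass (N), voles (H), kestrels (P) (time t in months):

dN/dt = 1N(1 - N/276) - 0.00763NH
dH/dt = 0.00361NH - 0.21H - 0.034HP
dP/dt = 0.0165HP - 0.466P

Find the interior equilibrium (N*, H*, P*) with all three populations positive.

From dP/dt = 0: 0.0165H* = 0.466, so H* = 28.2.
From dN/dt = 0: 1(1 - N*/276) = 0.00763·28.2, giving N* = 276·(1 - 0.215) = 217.
From dH/dt = 0: 0.00361·217 - 0.21 = 0.034P*, so P* = 0.572/0.034 = 16.8.

N* ≈ 217, H* ≈ 28.2, P* ≈ 16.8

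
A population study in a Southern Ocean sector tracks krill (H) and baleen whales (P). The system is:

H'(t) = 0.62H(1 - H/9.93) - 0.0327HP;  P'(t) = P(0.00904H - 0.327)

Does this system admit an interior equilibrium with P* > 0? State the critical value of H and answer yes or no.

The predator equation gives dP/dt > 0 only when H > 0.327/0.00904 = 36.2.
Without the predator, H → K = 9.93. Since 9.93 < 36.2, the predator cannot invade.

Threshold H = 36.2; K < 36.2, so no, the predator goes extinct.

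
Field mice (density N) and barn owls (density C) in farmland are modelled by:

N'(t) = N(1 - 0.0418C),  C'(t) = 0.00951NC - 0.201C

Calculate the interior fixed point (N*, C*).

Set dC/dt = 0 with C > 0: 0.00951N - 0.201 = 0, so N* = 0.201/0.00951 = 21.1.
Set dN/dt = 0 with N > 0: 1 - 0.0418C = 0, so C* = 1/0.0418 = 23.9.

N* ≈ 21.1, C* ≈ 23.9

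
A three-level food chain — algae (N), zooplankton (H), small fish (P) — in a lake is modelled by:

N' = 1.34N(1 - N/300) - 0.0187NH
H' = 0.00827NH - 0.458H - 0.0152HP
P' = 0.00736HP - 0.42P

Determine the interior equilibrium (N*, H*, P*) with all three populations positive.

N* ≈ 61.1, H* ≈ 57.1, P* ≈ 3.11

From dP/dt = 0: 0.00736H* = 0.42, so H* = 57.1.
From dN/dt = 0: 1.34(1 - N*/300) = 0.0187·57.1, giving N* = 300·(1 - 0.796) = 61.1.
From dH/dt = 0: 0.00827·61.1 - 0.458 = 0.0152P*, so P* = 0.0472/0.0152 = 3.11.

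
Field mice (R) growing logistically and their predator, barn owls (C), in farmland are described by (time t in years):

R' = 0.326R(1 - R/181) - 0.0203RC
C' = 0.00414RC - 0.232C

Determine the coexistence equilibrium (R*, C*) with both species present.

From dC/dt = 0 with C > 0: 0.00414R* = 0.232, so R* = 56.
Substitute into dR/dt = 0: 0.326(1 - 56/181) = 0.0203C*.
The bracket is 0.69, giving C* = 0.225/0.0203 = 11.1.

R* ≈ 56, C* ≈ 11.1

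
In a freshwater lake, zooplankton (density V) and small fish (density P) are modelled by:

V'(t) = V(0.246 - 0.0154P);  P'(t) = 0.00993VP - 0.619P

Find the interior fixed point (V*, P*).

Set dP/dt = 0 with P > 0: 0.00993V - 0.619 = 0, so V* = 0.619/0.00993 = 62.3.
Set dV/dt = 0 with V > 0: 0.246 - 0.0154P = 0, so P* = 0.246/0.0154 = 16.

V* ≈ 62.3, P* ≈ 16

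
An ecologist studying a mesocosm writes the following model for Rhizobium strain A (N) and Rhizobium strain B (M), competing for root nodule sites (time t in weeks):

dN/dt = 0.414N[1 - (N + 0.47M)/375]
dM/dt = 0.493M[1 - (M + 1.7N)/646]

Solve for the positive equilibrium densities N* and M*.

Setting both brackets to zero gives the nullclines N + 0.47M = 375 and 1.7N + M = 646.
Substituting M = 646 - 1.7N into the first: N(1 - 0.47·1.7) = 375 - 0.47·646.
So N* = 71.4/0.201 = 355, and then M* = 646 - 1.7·355 = 42.3.

N* ≈ 355, M* ≈ 42.3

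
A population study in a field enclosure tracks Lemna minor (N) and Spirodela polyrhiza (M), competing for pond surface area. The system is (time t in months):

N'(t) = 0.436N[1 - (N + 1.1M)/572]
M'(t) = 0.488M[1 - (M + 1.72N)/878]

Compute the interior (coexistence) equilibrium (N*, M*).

N* ≈ 441, M* ≈ 119

Setting both brackets to zero gives the nullclines N + 1.1M = 572 and 1.72N + M = 878.
Substituting M = 878 - 1.72N into the first: N(1 - 1.1·1.72) = 572 - 1.1·878.
So N* = -394/-0.892 = 441, and then M* = 878 - 1.72·441 = 119.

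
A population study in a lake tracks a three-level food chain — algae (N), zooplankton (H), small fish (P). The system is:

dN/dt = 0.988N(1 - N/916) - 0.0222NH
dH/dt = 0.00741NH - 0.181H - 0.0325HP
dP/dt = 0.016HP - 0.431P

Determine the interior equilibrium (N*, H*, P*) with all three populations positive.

N* ≈ 362, H* ≈ 26.9, P* ≈ 76.9

From dP/dt = 0: 0.016H* = 0.431, so H* = 26.9.
From dN/dt = 0: 0.988(1 - N*/916) = 0.0222·26.9, giving N* = 916·(1 - 0.605) = 362.
From dH/dt = 0: 0.00741·362 - 0.181 = 0.0325P*, so P* = 2.5/0.0325 = 76.9.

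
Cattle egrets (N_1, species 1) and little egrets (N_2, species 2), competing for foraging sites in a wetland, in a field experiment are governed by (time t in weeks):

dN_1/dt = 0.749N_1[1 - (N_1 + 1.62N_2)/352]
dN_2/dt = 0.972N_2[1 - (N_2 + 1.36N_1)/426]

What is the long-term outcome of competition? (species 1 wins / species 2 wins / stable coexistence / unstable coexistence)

Compare the nullcline intercepts: K1/α12 = 352/1.62 = 217 < K2 = 426; K2/α21 = 426/1.36 = 313 < K1 = 352.
Since both are reversed, neither can invade when rare; the interior point is a saddle.

unstable coexistence (outcome depends on initial conditions)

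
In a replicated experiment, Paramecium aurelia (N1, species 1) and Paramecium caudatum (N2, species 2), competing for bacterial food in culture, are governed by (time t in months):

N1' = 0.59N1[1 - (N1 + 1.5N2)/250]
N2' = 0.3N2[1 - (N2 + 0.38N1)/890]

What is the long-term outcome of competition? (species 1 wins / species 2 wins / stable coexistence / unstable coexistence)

Compare the nullcline intercepts: K1/α12 = 250/1.5 = 167 < K2 = 890; K2/α21 = 890/0.38 = 2340 > K1 = 250.
Since the inequalities point opposite ways, species 2 can invade but species 1 cannot.

species 2 excludes species 1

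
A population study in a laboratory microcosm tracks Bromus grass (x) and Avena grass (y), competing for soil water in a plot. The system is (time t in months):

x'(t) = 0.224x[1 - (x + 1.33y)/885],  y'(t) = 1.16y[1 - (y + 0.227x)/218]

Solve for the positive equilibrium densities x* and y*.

x* ≈ 852, y* ≈ 24.5

Setting both brackets to zero gives the nullclines x + 1.33y = 885 and 0.227x + y = 218.
Substituting y = 218 - 0.227x into the first: x(1 - 1.33·0.227) = 885 - 1.33·218.
So x* = 595/0.698 = 852, and then y* = 218 - 0.227·852 = 24.5.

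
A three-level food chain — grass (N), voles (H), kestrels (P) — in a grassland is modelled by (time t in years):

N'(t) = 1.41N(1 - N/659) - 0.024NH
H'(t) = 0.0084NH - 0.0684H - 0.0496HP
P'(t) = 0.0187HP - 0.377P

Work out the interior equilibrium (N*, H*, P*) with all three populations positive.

N* ≈ 433, H* ≈ 20.2, P* ≈ 71.9

From dP/dt = 0: 0.0187H* = 0.377, so H* = 20.2.
From dN/dt = 0: 1.41(1 - N*/659) = 0.024·20.2, giving N* = 659·(1 - 0.343) = 433.
From dH/dt = 0: 0.0084·433 - 0.0684 = 0.0496P*, so P* = 3.57/0.0496 = 71.9.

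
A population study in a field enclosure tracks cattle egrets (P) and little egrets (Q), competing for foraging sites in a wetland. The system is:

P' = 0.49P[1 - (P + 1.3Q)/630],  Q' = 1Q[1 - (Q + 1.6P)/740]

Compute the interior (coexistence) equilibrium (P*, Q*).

P* ≈ 307, Q* ≈ 248

Setting both brackets to zero gives the nullclines P + 1.3Q = 630 and 1.6P + Q = 740.
Substituting Q = 740 - 1.6P into the first: P(1 - 1.3·1.6) = 630 - 1.3·740.
So P* = -332/-1.08 = 307, and then Q* = 740 - 1.6·307 = 248.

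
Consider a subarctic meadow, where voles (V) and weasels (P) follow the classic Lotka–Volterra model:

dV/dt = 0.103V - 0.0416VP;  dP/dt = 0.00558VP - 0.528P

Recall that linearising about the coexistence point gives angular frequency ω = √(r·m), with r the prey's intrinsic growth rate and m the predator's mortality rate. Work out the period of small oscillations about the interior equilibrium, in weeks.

Here r = 0.103 and m = 0.528, so r·m = 0.0544.
ω = √0.0544 = 0.233 per week, hence T = 2π/ω ≈ 26.9 weeks.

T ≈ 26.9 weeks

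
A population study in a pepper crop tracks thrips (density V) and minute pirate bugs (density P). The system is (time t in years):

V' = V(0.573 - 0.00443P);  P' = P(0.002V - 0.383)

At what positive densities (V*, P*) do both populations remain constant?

Set dP/dt = 0 with P > 0: 0.002V - 0.383 = 0, so V* = 0.383/0.002 = 192.
Set dV/dt = 0 with V > 0: 0.573 - 0.00443P = 0, so P* = 0.573/0.00443 = 129.

V* ≈ 192, P* ≈ 129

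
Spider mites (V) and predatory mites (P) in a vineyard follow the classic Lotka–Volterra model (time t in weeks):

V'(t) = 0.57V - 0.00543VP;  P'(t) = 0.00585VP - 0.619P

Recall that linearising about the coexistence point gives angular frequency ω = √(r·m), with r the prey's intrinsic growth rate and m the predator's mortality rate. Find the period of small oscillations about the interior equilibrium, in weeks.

Here r = 0.57 and m = 0.619, so r·m = 0.353.
ω = √0.353 = 0.594 per week, hence T = 2π/ω ≈ 10.6 weeks.

T ≈ 10.6 weeks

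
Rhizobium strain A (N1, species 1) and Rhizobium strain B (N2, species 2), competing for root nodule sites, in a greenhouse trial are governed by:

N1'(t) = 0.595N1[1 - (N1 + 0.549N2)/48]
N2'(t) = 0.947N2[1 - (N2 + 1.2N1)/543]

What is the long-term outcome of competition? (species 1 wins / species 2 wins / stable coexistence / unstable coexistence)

species 2 excludes species 1

Compare the nullcline intercepts: K1/α12 = 48/0.549 = 87.4 < K2 = 543; K2/α21 = 543/1.2 = 452 > K1 = 48.
Since the inequalities point opposite ways, species 2 can invade but species 1 cannot.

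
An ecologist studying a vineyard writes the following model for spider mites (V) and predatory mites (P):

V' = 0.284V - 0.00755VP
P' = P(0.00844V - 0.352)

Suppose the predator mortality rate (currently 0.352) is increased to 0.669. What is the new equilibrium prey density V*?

At the interior fixed point, setting dP/dt = 0 with P > 0 fixes V* = (predator death rate)/(VP coefficient) — independent of the other coefficients.
With the change, V* = 0.669/0.00844 = 79.3; it rises from 41.7.

V* ≈ 79.3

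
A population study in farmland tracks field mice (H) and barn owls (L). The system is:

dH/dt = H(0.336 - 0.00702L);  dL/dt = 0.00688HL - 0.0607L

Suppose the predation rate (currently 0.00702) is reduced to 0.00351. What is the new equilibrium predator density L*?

L* ≈ 95.7

At the interior fixed point, setting dH/dt = 0 with H > 0 fixes L* = (prey growth rate)/(HL coefficient) — independent of the other coefficients.
With the change, L* = 0.336/0.00351 = 95.7; it rises from 47.9.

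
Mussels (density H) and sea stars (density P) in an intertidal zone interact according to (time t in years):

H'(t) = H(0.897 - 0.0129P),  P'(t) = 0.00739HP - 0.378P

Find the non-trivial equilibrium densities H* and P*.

Set dP/dt = 0 with P > 0: 0.00739H - 0.378 = 0, so H* = 0.378/0.00739 = 51.2.
Set dH/dt = 0 with H > 0: 0.897 - 0.0129P = 0, so P* = 0.897/0.0129 = 69.5.

H* ≈ 51.2, P* ≈ 69.5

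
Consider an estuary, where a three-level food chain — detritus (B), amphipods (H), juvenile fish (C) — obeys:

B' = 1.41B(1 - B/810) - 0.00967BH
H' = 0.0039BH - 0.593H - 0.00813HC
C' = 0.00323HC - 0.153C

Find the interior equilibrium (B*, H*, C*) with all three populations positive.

B* ≈ 547, H* ≈ 47.4, C* ≈ 189

From dC/dt = 0: 0.00323H* = 0.153, so H* = 47.4.
From dB/dt = 0: 1.41(1 - B*/810) = 0.00967·47.4, giving B* = 810·(1 - 0.325) = 547.
From dH/dt = 0: 0.0039·547 - 0.593 = 0.00813C*, so C* = 1.54/0.00813 = 189.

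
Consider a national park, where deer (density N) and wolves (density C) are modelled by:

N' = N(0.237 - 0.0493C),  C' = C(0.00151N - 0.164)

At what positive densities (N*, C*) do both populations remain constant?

N* ≈ 109, C* ≈ 4.81

Set dC/dt = 0 with C > 0: 0.00151N - 0.164 = 0, so N* = 0.164/0.00151 = 109.
Set dN/dt = 0 with N > 0: 0.237 - 0.0493C = 0, so C* = 0.237/0.0493 = 4.81.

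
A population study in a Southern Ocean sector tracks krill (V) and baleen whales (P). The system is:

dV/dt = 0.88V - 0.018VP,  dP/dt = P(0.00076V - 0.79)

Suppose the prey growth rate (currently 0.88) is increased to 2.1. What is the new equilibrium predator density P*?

At the interior fixed point, setting dV/dt = 0 with V > 0 fixes P* = (prey growth rate)/(VP coefficient) — independent of the other coefficients.
With the change, P* = 2.1/0.018 = 117; it rises from 48.9.

P* ≈ 117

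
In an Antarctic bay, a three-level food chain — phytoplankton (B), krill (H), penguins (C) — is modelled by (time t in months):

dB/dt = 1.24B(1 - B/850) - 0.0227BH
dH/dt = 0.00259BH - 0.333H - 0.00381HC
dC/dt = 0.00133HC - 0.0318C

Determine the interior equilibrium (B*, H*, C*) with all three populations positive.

B* ≈ 478, H* ≈ 23.9, C* ≈ 238

From dC/dt = 0: 0.00133H* = 0.0318, so H* = 23.9.
From dB/dt = 0: 1.24(1 - B*/850) = 0.0227·23.9, giving B* = 850·(1 - 0.438) = 478.
From dH/dt = 0: 0.00259·478 - 0.333 = 0.00381C*, so C* = 0.905/0.00381 = 238.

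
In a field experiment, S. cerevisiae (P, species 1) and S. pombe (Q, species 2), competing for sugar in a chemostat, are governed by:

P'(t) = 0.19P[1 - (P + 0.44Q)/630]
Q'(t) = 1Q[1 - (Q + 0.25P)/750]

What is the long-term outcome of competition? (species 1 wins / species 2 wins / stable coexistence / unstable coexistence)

Compare the nullcline intercepts: K1/α12 = 630/0.44 = 1430 > K2 = 750; K2/α21 = 750/0.25 = 3000 > K1 = 630.
Since both inequalities hold, each species can invade when rare, so the interior equilibrium is stable.

stable coexistence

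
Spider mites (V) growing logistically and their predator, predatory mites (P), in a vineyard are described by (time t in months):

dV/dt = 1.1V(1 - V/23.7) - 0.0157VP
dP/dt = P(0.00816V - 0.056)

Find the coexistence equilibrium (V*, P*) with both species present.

V* ≈ 6.86, P* ≈ 49.8

From dP/dt = 0 with P > 0: 0.00816V* = 0.056, so V* = 6.86.
Substitute into dV/dt = 0: 1.1(1 - 6.86/23.7) = 0.0157P*.
The bracket is 0.71, giving P* = 0.781/0.0157 = 49.8.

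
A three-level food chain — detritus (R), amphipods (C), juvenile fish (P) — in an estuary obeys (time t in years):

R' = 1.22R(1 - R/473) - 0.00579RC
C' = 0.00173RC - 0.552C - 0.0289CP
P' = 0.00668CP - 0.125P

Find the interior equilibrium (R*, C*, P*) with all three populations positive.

R* ≈ 431, C* ≈ 18.7, P* ≈ 6.7

From dP/dt = 0: 0.00668C* = 0.125, so C* = 18.7.
From dR/dt = 0: 1.22(1 - R*/473) = 0.00579·18.7, giving R* = 473·(1 - 0.0888) = 431.
From dC/dt = 0: 0.00173·431 - 0.552 = 0.0289P*, so P* = 0.194/0.0289 = 6.7.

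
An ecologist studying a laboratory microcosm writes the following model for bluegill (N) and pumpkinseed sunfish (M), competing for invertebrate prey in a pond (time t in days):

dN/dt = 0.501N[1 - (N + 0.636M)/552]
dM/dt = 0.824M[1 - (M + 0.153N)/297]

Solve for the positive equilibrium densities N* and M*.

N* ≈ 402, M* ≈ 235

Setting both brackets to zero gives the nullclines N + 0.636M = 552 and 0.153N + M = 297.
Substituting M = 297 - 0.153N into the first: N(1 - 0.636·0.153) = 552 - 0.636·297.
So N* = 363/0.903 = 402, and then M* = 297 - 0.153·402 = 235.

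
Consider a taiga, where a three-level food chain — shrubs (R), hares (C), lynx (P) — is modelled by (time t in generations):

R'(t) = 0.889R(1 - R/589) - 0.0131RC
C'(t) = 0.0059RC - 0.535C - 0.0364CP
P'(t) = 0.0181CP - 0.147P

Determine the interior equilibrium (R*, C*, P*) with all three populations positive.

From dP/dt = 0: 0.0181C* = 0.147, so C* = 8.12.
From dR/dt = 0: 0.889(1 - R*/589) = 0.0131·8.12, giving R* = 589·(1 - 0.12) = 519.
From dC/dt = 0: 0.0059·519 - 0.535 = 0.0364P*, so P* = 2.52/0.0364 = 69.3.

R* ≈ 519, C* ≈ 8.12, P* ≈ 69.3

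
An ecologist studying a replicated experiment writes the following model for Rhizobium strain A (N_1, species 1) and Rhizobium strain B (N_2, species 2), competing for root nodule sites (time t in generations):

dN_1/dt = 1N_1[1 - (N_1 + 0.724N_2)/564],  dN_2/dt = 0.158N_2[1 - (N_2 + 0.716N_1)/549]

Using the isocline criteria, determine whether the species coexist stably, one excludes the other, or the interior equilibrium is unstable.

Compare the nullcline intercepts: K1/α12 = 564/0.724 = 779 > K2 = 549; K2/α21 = 549/0.716 = 767 > K1 = 564.
Since both inequalities hold, each species can invade when rare, so the interior equilibrium is stable.

stable coexistence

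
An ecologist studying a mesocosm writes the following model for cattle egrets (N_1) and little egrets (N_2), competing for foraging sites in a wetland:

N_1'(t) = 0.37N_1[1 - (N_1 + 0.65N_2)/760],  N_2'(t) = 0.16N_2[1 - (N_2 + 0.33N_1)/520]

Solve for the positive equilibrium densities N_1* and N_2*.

N_1* ≈ 537, N_2* ≈ 343

Setting both brackets to zero gives the nullclines N_1 + 0.65N_2 = 760 and 0.33N_1 + N_2 = 520.
Substituting N_2 = 520 - 0.33N_1 into the first: N_1(1 - 0.65·0.33) = 760 - 0.65·520.
So N_1* = 422/0.785 = 537, and then N_2* = 520 - 0.33·537 = 343.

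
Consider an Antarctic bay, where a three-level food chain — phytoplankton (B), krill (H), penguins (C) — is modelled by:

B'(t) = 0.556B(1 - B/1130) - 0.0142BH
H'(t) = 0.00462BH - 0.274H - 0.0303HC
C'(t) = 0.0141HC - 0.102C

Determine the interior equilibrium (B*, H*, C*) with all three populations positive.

B* ≈ 921, H* ≈ 7.23, C* ≈ 131

From dC/dt = 0: 0.0141H* = 0.102, so H* = 7.23.
From dB/dt = 0: 0.556(1 - B*/1130) = 0.0142·7.23, giving B* = 1130·(1 - 0.185) = 921.
From dH/dt = 0: 0.00462·921 - 0.274 = 0.0303C*, so C* = 3.98/0.0303 = 131.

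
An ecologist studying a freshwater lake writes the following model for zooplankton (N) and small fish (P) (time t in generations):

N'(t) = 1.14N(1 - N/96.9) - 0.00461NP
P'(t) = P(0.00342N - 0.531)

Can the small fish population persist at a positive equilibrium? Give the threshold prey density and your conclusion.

Threshold N = 155; K < 155, so no, the predator goes extinct.

The predator equation gives dP/dt > 0 only when N > 0.531/0.00342 = 155.
Without the predator, N → K = 96.9. Since 96.9 < 155, the predator cannot invade.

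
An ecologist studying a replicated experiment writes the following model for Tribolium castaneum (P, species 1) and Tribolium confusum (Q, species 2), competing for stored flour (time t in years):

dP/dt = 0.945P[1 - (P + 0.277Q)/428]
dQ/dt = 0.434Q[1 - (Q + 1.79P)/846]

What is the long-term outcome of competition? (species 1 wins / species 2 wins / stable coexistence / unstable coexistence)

Compare the nullcline intercepts: K1/α12 = 428/0.277 = 1550 > K2 = 846; K2/α21 = 846/1.79 = 473 > K1 = 428.
Since both inequalities hold, each species can invade when rare, so the interior equilibrium is stable.

stable coexistence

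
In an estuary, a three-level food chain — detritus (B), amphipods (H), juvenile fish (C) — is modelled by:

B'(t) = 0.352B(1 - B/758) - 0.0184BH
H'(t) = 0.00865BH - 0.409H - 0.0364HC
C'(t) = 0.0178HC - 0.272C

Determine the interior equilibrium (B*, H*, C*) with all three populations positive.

B* ≈ 153, H* ≈ 15.3, C* ≈ 25

From dC/dt = 0: 0.0178H* = 0.272, so H* = 15.3.
From dB/dt = 0: 0.352(1 - B*/758) = 0.0184·15.3, giving B* = 758·(1 - 0.799) = 153.
From dH/dt = 0: 0.00865·153 - 0.409 = 0.0364C*, so C* = 0.91/0.0364 = 25.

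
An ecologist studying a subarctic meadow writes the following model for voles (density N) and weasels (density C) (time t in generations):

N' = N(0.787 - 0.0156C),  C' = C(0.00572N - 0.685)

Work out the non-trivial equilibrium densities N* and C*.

Set dC/dt = 0 with C > 0: 0.00572N - 0.685 = 0, so N* = 0.685/0.00572 = 120.
Set dN/dt = 0 with N > 0: 0.787 - 0.0156C = 0, so C* = 0.787/0.0156 = 50.4.

N* ≈ 120, C* ≈ 50.4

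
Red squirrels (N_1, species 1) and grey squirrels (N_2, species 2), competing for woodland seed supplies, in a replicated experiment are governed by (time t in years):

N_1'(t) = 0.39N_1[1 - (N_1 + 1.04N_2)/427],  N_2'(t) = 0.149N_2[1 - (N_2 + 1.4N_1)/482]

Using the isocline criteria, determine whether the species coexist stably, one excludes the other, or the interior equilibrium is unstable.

unstable coexistence (outcome depends on initial conditions)

Compare the nullcline intercepts: K1/α12 = 427/1.04 = 411 < K2 = 482; K2/α21 = 482/1.4 = 344 < K1 = 427.
Since both are reversed, neither can invade when rare; the interior point is a saddle.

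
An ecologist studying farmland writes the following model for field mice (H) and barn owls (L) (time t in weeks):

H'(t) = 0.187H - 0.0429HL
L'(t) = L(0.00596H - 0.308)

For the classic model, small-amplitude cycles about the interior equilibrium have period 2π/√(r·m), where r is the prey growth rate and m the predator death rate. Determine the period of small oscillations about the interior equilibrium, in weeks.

T ≈ 26.2 weeks

Here r = 0.187 and m = 0.308, so r·m = 0.0576.
ω = √0.0576 = 0.24 per week, hence T = 2π/ω ≈ 26.2 weeks.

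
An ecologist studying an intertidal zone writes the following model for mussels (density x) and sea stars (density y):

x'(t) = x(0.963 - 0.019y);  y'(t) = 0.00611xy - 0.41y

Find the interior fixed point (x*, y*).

Set dy/dt = 0 with y > 0: 0.00611x - 0.41 = 0, so x* = 0.41/0.00611 = 67.1.
Set dx/dt = 0 with x > 0: 0.963 - 0.019y = 0, so y* = 0.963/0.019 = 50.7.

x* ≈ 67.1, y* ≈ 50.7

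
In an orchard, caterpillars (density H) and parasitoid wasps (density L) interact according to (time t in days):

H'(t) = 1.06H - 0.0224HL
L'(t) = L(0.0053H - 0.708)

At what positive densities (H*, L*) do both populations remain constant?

Set dL/dt = 0 with L > 0: 0.0053H - 0.708 = 0, so H* = 0.708/0.0053 = 134.
Set dH/dt = 0 with H > 0: 1.06 - 0.0224L = 0, so L* = 1.06/0.0224 = 47.3.

H* ≈ 134, L* ≈ 47.3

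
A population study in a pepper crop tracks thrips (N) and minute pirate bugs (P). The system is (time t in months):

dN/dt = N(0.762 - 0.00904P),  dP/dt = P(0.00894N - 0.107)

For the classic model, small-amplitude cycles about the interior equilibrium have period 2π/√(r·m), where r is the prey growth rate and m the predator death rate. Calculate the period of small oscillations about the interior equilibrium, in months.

Here r = 0.762 and m = 0.107, so r·m = 0.0815.
ω = √0.0815 = 0.286 per month, hence T = 2π/ω ≈ 22 months.

T ≈ 22 months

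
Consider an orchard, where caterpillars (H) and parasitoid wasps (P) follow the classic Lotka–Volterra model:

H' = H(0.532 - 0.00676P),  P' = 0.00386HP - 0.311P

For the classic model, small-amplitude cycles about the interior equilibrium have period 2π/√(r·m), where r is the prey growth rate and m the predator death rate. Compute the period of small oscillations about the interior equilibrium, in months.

Here r = 0.532 and m = 0.311, so r·m = 0.165.
ω = √0.165 = 0.407 per month, hence T = 2π/ω ≈ 15.4 months.

T ≈ 15.4 months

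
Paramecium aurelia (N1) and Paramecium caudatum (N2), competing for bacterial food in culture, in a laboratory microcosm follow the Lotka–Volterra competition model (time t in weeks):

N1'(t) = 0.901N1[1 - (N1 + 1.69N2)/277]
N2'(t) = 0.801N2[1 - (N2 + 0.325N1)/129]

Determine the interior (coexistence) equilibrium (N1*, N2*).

N1* ≈ 131, N2* ≈ 86.5

Setting both brackets to zero gives the nullclines N1 + 1.69N2 = 277 and 0.325N1 + N2 = 129.
Substituting N2 = 129 - 0.325N1 into the first: N1(1 - 1.69·0.325) = 277 - 1.69·129.
So N1* = 59/0.451 = 131, and then N2* = 129 - 0.325·131 = 86.5.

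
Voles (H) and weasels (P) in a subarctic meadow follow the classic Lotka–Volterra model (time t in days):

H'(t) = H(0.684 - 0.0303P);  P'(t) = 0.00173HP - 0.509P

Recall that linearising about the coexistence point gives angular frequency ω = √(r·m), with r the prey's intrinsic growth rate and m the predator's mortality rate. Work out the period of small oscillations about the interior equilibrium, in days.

Here r = 0.684 and m = 0.509, so r·m = 0.348.
ω = √0.348 = 0.59 per day, hence T = 2π/ω ≈ 10.6 days.

T ≈ 10.6 days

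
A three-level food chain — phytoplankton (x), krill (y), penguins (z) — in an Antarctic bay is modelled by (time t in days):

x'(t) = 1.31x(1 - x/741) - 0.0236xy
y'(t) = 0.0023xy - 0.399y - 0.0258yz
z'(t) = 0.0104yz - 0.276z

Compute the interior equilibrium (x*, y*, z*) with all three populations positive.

x* ≈ 387, y* ≈ 26.5, z* ≈ 19

From dz/dt = 0: 0.0104y* = 0.276, so y* = 26.5.
From dx/dt = 0: 1.31(1 - x*/741) = 0.0236·26.5, giving x* = 741·(1 - 0.478) = 387.
From dy/dt = 0: 0.0023·387 - 0.399 = 0.0258z*, so z* = 0.49/0.0258 = 19.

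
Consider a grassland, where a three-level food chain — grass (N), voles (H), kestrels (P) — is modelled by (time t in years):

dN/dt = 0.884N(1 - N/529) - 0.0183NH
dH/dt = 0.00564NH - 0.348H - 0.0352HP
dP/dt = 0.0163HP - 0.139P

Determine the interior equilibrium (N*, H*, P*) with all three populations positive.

From dP/dt = 0: 0.0163H* = 0.139, so H* = 8.53.
From dN/dt = 0: 0.884(1 - N*/529) = 0.0183·8.53, giving N* = 529·(1 - 0.177) = 436.
From dH/dt = 0: 0.00564·436 - 0.348 = 0.0352P*, so P* = 2.11/0.0352 = 59.9.

N* ≈ 436, H* ≈ 8.53, P* ≈ 59.9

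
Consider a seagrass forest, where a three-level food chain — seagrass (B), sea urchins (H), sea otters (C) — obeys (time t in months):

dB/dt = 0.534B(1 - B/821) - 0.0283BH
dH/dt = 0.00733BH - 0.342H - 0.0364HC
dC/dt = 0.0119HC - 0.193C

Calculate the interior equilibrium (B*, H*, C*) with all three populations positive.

From dC/dt = 0: 0.0119H* = 0.193, so H* = 16.2.
From dB/dt = 0: 0.534(1 - B*/821) = 0.0283·16.2, giving B* = 821·(1 - 0.86) = 115.
From dH/dt = 0: 0.00733·115 - 0.342 = 0.0364C*, so C* = 0.503/0.0364 = 13.8.

B* ≈ 115, H* ≈ 16.2, C* ≈ 13.8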